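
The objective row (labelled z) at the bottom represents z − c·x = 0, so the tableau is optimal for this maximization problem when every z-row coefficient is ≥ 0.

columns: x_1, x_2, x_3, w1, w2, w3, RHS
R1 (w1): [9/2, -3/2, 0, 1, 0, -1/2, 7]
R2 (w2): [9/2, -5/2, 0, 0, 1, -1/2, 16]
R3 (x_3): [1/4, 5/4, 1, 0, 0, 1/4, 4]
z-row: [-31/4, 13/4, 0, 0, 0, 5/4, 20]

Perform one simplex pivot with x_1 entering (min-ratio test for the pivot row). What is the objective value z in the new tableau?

Ratio test on column x_1 — row 1: 7/(9/2) = 14/9; row 2: 16/(9/2) = 32/9; row 3: 4/(1/4) = 16. Minimum is 14/9 at row 1 (w1 leaves); pivot element 9/2.
Pivot on row 1; the z-row RHS becomes 20 − (-31/4)·(14/9) = 577/18.

577/18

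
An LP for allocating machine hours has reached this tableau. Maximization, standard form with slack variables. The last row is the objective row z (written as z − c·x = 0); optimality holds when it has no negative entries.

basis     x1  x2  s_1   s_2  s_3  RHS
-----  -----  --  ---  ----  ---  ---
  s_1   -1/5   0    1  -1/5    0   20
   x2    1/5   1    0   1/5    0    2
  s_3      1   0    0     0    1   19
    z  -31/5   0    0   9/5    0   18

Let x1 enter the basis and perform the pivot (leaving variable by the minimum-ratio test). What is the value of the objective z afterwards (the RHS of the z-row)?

Ratio test on column x1 — row 1: entry -1/5 ≤ 0; row 2: 2/(1/5) = 10; row 3: 19/1 = 19. Minimum is 10 at row 2 (x2 leaves); pivot element 1/5.
Pivot on row 2; the z-row RHS becomes 18 − (-31/5)·10 = 80.

80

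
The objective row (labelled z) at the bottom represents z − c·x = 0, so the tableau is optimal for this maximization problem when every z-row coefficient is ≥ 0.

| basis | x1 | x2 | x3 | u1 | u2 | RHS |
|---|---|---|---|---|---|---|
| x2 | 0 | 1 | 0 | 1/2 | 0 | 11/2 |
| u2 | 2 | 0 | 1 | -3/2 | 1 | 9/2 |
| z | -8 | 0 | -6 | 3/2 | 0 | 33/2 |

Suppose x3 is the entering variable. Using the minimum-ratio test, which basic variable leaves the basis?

u2

Column x3 entries and ratios — x2: 0 ≤ 0, skip; u2: (9/2)/1 = 9/2.
Smallest ratio is 9/2 in the row of u2, so u2 leaves.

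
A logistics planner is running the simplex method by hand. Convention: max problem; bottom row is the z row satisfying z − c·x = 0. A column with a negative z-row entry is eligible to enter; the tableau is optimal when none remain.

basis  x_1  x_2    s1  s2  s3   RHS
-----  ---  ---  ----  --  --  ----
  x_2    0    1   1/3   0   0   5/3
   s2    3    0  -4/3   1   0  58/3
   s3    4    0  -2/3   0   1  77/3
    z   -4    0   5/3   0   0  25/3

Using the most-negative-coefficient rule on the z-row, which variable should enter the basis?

Negative z-row entries: x_1: -4.
The most negative is -4 in column x_1, so x_1 enters.

x_1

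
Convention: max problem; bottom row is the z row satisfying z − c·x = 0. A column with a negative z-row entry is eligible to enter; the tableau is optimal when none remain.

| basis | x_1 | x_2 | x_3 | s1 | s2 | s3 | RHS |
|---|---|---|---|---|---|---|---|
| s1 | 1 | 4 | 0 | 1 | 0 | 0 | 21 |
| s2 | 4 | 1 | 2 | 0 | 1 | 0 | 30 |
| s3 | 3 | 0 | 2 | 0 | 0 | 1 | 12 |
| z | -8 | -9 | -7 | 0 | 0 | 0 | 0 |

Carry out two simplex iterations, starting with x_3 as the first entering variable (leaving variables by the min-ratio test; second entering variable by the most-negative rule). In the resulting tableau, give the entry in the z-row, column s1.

9/4

Ratio test on column x_3 — row 1: entry 0 ≤ 0; row 2: 30/2 = 15; row 3: 12/2 = 6. Minimum is 6 at row 3 (s3 leaves); pivot element 2.
Divide row 3 by 2; eliminate column x_3 from the other rows.
Second iteration: most negative z-row entry is -9 in column x_2, so x_2 enters.
Ratio test on column x_2 — row 1: 21/4 = 21/4; row 2: 18/1 = 18; row 3: entry 0 ≤ 0. Minimum is 21/4 at row 1 (s1 leaves); pivot element 4.
Divide row 1 by 4; eliminate column x_2 from the other rows.
After both pivots, the entry at the z-row, column s1 is 9/4.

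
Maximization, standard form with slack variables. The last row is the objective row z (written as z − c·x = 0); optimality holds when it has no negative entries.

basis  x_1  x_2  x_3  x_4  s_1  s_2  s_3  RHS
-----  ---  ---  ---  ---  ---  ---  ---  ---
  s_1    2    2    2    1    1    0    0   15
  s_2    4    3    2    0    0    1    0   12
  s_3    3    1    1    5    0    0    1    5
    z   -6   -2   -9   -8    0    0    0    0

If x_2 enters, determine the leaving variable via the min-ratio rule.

s_2

Column x_2 entries and ratios — s_1: 15/2 = 15/2; s_2: 12/3 = 4; s_3: 5/1 = 5.
Smallest ratio is 4 in the row of s_2, so s_2 leaves.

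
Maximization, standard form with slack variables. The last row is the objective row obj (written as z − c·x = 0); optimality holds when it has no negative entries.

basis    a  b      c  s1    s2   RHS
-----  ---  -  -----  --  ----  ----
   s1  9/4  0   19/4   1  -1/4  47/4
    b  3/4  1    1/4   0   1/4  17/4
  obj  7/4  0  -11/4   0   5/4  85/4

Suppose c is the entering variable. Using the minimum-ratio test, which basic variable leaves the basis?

s1

Column c entries and ratios — s1: (47/4)/(19/4) = 47/19; b: (17/4)/(1/4) = 17.
Smallest ratio is 47/19 in the row of s1, so s1 leaves.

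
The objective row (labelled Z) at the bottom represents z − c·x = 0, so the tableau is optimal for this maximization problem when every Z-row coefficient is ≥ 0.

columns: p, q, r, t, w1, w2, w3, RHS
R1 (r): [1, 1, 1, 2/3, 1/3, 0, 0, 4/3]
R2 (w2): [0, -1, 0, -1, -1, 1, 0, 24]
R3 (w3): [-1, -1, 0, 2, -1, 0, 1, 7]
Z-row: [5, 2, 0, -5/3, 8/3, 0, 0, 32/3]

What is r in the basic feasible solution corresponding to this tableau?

r is basic (row 1); its value is the RHS of that row, 4/3.

4/3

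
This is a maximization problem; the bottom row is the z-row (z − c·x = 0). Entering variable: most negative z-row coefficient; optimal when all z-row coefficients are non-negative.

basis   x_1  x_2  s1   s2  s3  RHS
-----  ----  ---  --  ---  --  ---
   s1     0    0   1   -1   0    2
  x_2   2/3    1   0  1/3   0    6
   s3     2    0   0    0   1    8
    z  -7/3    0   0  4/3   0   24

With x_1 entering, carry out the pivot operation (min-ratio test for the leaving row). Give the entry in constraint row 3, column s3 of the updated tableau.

Ratio test on column x_1 — row 1: entry 0 ≤ 0; row 2: 6/(2/3) = 9; row 3: 8/2 = 4. Minimum is 4 at row 3 (s3 leaves); pivot element 2.
Divide row 3 by 2; eliminate column x_1 from the other rows.
In the new row 3, the s3 entry is the old entry divided by the pivot: 1/2 = 1/2.

1/2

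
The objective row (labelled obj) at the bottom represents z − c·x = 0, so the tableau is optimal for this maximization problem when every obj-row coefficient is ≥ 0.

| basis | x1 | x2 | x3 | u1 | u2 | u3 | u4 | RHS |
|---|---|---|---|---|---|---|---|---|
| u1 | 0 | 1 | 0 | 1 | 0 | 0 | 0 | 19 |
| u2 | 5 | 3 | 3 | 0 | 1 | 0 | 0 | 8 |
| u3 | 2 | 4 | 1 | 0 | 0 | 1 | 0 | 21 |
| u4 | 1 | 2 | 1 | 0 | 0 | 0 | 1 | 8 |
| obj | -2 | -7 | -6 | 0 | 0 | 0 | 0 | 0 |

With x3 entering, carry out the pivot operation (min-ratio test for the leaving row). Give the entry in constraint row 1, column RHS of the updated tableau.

Ratio test on column x3 — row 1: entry 0 ≤ 0; row 2: 8/3 = 8/3; row 3: 21/1 = 21; row 4: 8/1 = 8. Minimum is 8/3 at row 2 (u2 leaves); pivot element 3.
Divide row 2 by 3; eliminate column x3 from the other rows.
Row 1 update in column RHS: 19 − 0·(8/3) = 19.

19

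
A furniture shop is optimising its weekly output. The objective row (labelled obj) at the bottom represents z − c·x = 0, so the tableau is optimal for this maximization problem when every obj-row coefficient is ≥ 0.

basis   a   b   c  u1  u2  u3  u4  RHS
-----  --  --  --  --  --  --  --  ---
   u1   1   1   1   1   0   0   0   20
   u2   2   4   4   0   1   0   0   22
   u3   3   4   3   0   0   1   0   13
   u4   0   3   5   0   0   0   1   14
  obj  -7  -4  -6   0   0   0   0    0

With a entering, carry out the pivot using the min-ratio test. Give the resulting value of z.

Ratio test on column a — row 1: 20/1 = 20; row 2: 22/2 = 11; row 3: 13/3 = 13/3; row 4: entry 0 ≤ 0. Minimum is 13/3 at row 3 (u3 leaves); pivot element 3.
Pivot on row 3; the obj-row RHS becomes 0 − (-7)·(13/3) = 91/3.

91/3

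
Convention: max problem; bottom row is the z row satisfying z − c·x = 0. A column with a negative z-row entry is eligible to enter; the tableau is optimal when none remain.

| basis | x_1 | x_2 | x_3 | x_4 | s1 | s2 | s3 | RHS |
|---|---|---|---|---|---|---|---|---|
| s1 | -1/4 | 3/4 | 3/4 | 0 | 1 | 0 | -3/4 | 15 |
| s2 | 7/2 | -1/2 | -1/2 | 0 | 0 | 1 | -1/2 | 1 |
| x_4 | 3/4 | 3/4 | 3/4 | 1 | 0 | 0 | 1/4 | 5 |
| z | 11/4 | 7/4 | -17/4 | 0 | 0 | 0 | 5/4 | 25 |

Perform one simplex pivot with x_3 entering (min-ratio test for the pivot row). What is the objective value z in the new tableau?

Ratio test on column x_3 — row 1: 15/(3/4) = 20; row 2: entry -1/2 ≤ 0; row 3: 5/(3/4) = 20/3. Minimum is 20/3 at row 3 (x_4 leaves); pivot element 3/4.
Pivot on row 3; the z-row RHS becomes 25 − (-17/4)·(20/3) = 160/3.

160/3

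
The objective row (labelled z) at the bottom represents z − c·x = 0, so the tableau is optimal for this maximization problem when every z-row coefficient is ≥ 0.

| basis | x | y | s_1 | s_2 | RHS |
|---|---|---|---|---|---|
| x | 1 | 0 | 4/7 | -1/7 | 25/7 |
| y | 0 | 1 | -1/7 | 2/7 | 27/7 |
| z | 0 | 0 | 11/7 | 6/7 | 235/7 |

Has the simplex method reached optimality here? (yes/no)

Every z-row coefficient is ≥ 0, so the tableau is optimal.

yes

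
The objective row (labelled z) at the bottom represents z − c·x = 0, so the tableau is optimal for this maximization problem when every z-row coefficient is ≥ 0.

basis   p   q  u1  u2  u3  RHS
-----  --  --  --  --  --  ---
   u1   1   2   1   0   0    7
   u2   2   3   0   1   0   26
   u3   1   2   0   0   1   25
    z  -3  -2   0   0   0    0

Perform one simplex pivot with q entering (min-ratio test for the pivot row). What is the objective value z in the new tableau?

Ratio test on column q — row 1: 7/2 = 7/2; row 2: 26/3 = 26/3; row 3: 25/2 = 25/2. Minimum is 7/2 at row 1 (u1 leaves); pivot element 2.
Pivot on row 1; the z-row RHS becomes 0 − (-2)·(7/2) = 7.

7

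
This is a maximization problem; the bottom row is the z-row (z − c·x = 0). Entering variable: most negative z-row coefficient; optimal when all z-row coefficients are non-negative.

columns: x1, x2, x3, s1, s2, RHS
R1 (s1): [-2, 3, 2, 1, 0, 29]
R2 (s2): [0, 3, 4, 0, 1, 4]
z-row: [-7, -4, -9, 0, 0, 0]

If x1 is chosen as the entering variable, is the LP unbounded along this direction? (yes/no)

yes

Every constraint-row entry in column x1 is ≤ 0, so increasing x1 is unbounded.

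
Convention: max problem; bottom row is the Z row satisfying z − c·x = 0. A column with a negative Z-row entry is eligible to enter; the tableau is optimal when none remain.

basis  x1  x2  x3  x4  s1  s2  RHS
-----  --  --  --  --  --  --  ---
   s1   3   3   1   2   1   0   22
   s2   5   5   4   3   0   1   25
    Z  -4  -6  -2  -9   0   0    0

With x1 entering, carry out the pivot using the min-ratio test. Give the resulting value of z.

Ratio test on column x1 — row 1: 22/3 = 22/3; row 2: 25/5 = 5. Minimum is 5 at row 2 (s2 leaves); pivot element 5.
Pivot on row 2; the Z-row RHS becomes 0 − (-4)·5 = 20.

20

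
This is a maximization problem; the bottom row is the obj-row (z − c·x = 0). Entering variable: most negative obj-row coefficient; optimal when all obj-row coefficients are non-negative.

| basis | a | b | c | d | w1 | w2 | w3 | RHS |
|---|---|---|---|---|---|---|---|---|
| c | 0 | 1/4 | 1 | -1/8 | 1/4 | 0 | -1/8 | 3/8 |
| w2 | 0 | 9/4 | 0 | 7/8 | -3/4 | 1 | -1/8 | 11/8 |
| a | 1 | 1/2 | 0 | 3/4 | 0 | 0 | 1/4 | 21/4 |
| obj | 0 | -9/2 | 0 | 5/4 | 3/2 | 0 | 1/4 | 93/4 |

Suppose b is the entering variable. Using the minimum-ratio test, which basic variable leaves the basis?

Column b entries and ratios — c: (3/8)/(1/4) = 3/2; w2: (11/8)/(9/4) = 11/18; a: (21/4)/(1/2) = 21/2.
Smallest ratio is 11/18 in the row of w2, so w2 leaves.

w2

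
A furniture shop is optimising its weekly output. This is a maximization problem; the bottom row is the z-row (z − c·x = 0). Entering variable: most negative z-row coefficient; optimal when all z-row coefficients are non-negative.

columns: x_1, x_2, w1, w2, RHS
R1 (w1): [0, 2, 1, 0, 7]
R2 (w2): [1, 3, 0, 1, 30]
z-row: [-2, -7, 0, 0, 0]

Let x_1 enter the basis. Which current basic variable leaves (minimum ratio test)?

w2

Column x_1 entries and ratios — w1: 0 ≤ 0, skip; w2: 30/1 = 30.
Smallest ratio is 30 in the row of w2, so w2 leaves.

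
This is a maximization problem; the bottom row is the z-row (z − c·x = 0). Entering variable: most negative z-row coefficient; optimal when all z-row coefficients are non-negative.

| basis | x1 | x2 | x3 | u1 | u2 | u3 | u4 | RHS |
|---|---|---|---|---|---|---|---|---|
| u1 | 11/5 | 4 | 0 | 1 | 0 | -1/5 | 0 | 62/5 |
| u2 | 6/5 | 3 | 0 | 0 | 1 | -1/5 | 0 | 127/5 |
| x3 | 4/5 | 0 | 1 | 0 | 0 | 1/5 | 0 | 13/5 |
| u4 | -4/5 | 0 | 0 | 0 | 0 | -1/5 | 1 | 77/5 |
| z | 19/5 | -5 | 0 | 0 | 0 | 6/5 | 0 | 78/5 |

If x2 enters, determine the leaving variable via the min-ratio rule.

u1

Column x2 entries and ratios — u1: (62/5)/4 = 31/10; u2: (127/5)/3 = 127/15; x3: 0 ≤ 0, skip; u4: 0 ≤ 0, skip.
Smallest ratio is 31/10 in the row of u1, so u1 leaves.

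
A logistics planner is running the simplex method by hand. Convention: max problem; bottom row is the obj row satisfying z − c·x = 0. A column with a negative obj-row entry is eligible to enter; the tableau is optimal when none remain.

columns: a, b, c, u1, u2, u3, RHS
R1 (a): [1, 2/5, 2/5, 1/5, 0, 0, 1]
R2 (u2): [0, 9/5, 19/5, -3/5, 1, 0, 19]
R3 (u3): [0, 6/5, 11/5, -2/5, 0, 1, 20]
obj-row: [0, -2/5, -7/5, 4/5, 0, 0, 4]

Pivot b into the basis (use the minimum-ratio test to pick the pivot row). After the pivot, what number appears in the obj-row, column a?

Ratio test on column b — row 1: 1/(2/5) = 5/2; row 2: 19/(9/5) = 95/9; row 3: 20/(6/5) = 50/3. Minimum is 5/2 at row 1 (a leaves); pivot element 2/5.
Divide row 1 by 2/5; eliminate column b from the other rows.
obj-row update in column a: 0 − (-2/5)·(5/2) = 1.

1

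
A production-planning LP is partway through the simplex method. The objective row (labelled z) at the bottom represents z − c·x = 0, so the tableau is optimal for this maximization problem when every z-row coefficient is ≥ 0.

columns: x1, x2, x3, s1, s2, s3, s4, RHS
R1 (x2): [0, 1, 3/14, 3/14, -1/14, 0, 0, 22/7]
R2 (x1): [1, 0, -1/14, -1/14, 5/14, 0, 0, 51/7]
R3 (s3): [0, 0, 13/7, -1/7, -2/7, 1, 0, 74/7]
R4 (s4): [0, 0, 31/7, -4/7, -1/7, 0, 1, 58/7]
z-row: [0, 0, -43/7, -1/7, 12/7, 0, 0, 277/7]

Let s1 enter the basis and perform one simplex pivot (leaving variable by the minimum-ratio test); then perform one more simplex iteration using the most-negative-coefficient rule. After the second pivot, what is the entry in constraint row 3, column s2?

-1/5

Ratio test on column s1 — row 1: (22/7)/(3/14) = 44/3; row 2: entry -1/14 ≤ 0; row 3: entry -1/7 ≤ 0; row 4: entry -4/7 ≤ 0. Minimum is 44/3 at row 1 (x2 leaves); pivot element 3/14.
Divide row 1 by 3/14; eliminate column s1 from the other rows.
Second iteration: most negative z-row entry is -6 in column x3, so x3 enters.
Ratio test on column x3 — row 1: (44/3)/1 = 44/3; row 2: entry 0 ≤ 0; row 3: (38/3)/2 = 19/3; row 4: (50/3)/5 = 10/3. Minimum is 10/3 at row 4 (s4 leaves); pivot element 5.
Divide row 4 by 5; eliminate column x3 from the other rows.
After both pivots, the entry at constraint row 3, column s2 is -1/5.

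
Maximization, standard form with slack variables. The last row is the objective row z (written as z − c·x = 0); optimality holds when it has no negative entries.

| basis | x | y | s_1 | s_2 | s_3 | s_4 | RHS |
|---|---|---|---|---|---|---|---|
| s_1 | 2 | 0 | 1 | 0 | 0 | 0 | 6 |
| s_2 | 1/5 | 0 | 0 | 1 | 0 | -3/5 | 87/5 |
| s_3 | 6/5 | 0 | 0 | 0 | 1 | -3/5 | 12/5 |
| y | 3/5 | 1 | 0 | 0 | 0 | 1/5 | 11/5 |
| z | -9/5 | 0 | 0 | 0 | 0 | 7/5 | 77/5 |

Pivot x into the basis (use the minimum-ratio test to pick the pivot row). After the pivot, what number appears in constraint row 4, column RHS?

1

Ratio test on column x — row 1: 6/2 = 3; row 2: (87/5)/(1/5) = 87; row 3: (12/5)/(6/5) = 2; row 4: (11/5)/(3/5) = 11/3. Minimum is 2 at row 3 (s_3 leaves); pivot element 6/5.
Divide row 3 by 6/5; eliminate column x from the other rows.
Row 4 update in column RHS: 11/5 − (3/5)·2 = 1.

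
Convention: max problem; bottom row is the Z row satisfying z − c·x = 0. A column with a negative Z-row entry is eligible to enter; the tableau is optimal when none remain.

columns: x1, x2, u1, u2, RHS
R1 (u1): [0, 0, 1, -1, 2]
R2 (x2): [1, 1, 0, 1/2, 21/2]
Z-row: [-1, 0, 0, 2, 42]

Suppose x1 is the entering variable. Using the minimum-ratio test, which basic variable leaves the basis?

x2

Column x1 entries and ratios — u1: 0 ≤ 0, skip; x2: (21/2)/1 = 21/2.
Smallest ratio is 21/2 in the row of x2, so x2 leaves.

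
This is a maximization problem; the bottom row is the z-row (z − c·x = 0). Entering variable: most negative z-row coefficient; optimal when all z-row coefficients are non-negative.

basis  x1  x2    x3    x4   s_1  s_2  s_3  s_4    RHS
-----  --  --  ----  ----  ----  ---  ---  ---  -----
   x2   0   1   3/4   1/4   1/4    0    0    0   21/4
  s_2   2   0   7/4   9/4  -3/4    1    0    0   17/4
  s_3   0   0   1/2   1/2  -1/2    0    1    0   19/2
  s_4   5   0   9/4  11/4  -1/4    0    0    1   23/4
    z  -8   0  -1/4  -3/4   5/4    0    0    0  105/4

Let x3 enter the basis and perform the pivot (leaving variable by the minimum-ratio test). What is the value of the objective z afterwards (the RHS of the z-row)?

Ratio test on column x3 — row 1: (21/4)/(3/4) = 7; row 2: (17/4)/(7/4) = 17/7; row 3: (19/2)/(1/2) = 19; row 4: (23/4)/(9/4) = 23/9. Minimum is 17/7 at row 2 (s_2 leaves); pivot element 7/4.
Pivot on row 2; the z-row RHS becomes 105/4 − (-1/4)·(17/7) = 188/7.

188/7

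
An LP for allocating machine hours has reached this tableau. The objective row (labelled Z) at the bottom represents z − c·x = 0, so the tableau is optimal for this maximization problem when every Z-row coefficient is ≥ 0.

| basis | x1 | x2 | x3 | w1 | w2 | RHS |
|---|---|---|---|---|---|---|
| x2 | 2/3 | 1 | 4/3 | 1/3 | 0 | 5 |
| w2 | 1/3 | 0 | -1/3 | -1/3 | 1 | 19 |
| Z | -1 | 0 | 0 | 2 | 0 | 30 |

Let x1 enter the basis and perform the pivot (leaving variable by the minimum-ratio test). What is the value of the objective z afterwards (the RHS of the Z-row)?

75/2

Ratio test on column x1 — row 1: 5/(2/3) = 15/2; row 2: 19/(1/3) = 57. Minimum is 15/2 at row 1 (x2 leaves); pivot element 2/3.
Pivot on row 1; the Z-row RHS becomes 30 − (-1)·(15/2) = 75/2.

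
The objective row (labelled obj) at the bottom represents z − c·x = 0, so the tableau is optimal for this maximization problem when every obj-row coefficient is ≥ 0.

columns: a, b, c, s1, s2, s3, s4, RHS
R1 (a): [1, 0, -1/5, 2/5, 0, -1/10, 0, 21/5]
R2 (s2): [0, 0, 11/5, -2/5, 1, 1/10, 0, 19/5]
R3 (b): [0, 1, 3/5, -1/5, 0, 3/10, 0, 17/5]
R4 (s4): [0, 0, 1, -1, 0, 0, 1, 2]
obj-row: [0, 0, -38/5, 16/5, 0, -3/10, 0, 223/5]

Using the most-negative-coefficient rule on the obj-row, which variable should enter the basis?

Negative obj-row entries: c: -38/5, s3: -3/10.
The most negative is -38/5 in column c, so c enters.

c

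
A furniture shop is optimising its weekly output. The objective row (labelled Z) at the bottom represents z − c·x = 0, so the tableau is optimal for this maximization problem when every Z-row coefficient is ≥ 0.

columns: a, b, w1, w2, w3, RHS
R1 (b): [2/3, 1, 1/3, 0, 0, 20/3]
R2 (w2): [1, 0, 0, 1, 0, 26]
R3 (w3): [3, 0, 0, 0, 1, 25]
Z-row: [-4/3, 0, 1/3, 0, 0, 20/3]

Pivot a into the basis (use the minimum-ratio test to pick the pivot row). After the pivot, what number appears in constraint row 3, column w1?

Ratio test on column a — row 1: (20/3)/(2/3) = 10; row 2: 26/1 = 26; row 3: 25/3 = 25/3. Minimum is 25/3 at row 3 (w3 leaves); pivot element 3.
Divide row 3 by 3; eliminate column a from the other rows.
In the new row 3, the w1 entry is the old entry divided by the pivot: 0/3 = 0.

0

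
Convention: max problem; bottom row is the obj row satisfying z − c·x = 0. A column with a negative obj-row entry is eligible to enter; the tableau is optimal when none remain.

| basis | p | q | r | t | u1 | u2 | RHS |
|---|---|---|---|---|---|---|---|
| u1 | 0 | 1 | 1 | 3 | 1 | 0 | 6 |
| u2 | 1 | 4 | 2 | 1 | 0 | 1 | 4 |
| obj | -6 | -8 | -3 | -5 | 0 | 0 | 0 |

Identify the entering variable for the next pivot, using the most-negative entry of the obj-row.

Negative obj-row entries: p: -6, q: -8, r: -3, t: -5.
The most negative is -8 in column q, so q enters.

q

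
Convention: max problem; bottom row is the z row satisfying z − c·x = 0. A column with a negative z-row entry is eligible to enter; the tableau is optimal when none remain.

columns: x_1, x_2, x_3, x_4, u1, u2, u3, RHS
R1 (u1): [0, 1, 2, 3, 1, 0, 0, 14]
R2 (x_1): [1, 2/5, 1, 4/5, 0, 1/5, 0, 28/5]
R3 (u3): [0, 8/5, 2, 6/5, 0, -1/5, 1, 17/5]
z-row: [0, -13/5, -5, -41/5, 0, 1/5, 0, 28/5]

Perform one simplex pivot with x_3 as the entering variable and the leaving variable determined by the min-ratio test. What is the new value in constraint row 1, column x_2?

Ratio test on column x_3 — row 1: 14/2 = 7; row 2: (28/5)/1 = 28/5; row 3: (17/5)/2 = 17/10. Minimum is 17/10 at row 3 (u3 leaves); pivot element 2.
Divide row 3 by 2; eliminate column x_3 from the other rows.
Row 1 update in column x_2: 1 − 2·(4/5) = -3/5.

-3/5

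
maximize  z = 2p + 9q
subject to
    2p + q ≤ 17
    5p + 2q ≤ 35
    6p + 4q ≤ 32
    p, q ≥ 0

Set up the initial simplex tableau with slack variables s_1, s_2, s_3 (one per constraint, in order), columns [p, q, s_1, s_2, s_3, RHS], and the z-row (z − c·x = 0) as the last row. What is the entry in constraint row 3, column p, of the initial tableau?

6

Constraint 3 has coefficient 6 on p.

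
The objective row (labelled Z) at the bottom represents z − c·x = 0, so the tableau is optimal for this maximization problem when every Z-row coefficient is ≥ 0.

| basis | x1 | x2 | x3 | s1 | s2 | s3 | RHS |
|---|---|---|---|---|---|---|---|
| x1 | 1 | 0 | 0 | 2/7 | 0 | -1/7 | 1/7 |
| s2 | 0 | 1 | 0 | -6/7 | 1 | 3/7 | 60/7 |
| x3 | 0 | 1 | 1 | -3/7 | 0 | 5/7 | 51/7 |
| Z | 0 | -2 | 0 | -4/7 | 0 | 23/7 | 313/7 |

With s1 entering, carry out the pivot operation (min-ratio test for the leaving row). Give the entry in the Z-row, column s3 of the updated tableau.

Ratio test on column s1 — row 1: (1/7)/(2/7) = 1/2; row 2: entry -6/7 ≤ 0; row 3: entry -3/7 ≤ 0. Minimum is 1/2 at row 1 (x1 leaves); pivot element 2/7.
Divide row 1 by 2/7; eliminate column s1 from the other rows.
Z-row update in column s3: 23/7 − (-4/7)·(-1/2) = 3.

3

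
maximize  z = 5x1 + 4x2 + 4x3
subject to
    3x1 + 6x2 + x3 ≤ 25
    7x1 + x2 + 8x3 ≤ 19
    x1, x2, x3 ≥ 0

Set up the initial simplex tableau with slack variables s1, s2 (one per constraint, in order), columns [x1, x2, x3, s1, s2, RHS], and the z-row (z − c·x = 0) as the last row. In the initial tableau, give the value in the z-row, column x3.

-4

The z-row carries the negated objective coefficients: the x3 entry is -4.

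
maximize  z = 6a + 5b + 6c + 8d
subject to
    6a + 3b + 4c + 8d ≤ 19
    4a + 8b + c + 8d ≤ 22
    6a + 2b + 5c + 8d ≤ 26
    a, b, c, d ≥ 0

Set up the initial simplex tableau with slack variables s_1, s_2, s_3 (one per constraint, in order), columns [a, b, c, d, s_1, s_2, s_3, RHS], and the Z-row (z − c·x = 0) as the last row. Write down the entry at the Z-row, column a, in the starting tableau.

-6

The Z-row carries the negated objective coefficients: the a entry is -6.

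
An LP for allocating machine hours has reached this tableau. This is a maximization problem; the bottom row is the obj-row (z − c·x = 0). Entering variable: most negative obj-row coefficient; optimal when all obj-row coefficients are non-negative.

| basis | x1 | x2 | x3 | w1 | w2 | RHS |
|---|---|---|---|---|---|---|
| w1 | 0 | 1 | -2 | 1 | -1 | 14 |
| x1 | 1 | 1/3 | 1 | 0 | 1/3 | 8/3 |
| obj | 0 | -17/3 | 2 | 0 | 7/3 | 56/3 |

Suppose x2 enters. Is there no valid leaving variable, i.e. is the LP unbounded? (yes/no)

Column x2 has positive entries in row(s) 1, 2, so the ratio test bounds it — not unbounded.

no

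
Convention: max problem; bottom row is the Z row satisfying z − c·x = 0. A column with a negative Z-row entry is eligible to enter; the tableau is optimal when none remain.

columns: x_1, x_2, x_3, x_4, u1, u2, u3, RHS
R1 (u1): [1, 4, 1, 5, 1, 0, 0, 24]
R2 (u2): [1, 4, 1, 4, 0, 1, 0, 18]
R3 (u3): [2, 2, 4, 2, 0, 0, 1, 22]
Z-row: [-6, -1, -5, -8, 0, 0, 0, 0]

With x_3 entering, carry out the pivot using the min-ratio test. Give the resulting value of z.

55/2

Ratio test on column x_3 — row 1: 24/1 = 24; row 2: 18/1 = 18; row 3: 22/4 = 11/2. Minimum is 11/2 at row 3 (u3 leaves); pivot element 4.
Pivot on row 3; the Z-row RHS becomes 0 − (-5)·(11/2) = 55/2.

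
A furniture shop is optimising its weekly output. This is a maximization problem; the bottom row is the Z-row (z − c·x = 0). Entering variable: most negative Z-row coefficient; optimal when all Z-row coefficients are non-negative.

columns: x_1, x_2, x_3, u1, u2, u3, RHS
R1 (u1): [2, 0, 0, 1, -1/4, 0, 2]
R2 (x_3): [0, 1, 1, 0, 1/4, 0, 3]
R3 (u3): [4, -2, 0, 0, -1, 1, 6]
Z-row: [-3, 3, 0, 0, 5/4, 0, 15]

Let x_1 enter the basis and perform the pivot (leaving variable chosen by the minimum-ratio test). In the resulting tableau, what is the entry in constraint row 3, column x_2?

-2

Ratio test on column x_1 — row 1: 2/2 = 1; row 2: entry 0 ≤ 0; row 3: 6/4 = 3/2. Minimum is 1 at row 1 (u1 leaves); pivot element 2.
Divide row 1 by 2; eliminate column x_1 from the other rows.
Row 3 update in column x_2: -2 − 4·0 = -2.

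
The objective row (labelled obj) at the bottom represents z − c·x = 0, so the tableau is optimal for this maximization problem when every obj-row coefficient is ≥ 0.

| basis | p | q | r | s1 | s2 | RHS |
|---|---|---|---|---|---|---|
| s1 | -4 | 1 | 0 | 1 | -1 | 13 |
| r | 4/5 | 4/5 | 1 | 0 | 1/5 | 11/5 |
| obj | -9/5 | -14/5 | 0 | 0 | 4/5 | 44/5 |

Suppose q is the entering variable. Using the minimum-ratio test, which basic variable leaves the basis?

Column q entries and ratios — s1: 13/1 = 13; r: (11/5)/(4/5) = 11/4.
Smallest ratio is 11/4 in the row of r, so r leaves.

r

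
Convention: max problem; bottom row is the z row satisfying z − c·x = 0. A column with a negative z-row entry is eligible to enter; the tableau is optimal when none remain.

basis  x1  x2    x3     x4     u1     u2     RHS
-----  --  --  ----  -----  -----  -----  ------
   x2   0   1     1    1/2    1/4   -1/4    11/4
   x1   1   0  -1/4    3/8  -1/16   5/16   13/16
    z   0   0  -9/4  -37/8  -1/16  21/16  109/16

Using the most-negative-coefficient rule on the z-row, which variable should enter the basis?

x4

Negative z-row entries: x3: -9/4, x4: -37/8, u1: -1/16.
The most negative is -37/8 in column x4, so x4 enters.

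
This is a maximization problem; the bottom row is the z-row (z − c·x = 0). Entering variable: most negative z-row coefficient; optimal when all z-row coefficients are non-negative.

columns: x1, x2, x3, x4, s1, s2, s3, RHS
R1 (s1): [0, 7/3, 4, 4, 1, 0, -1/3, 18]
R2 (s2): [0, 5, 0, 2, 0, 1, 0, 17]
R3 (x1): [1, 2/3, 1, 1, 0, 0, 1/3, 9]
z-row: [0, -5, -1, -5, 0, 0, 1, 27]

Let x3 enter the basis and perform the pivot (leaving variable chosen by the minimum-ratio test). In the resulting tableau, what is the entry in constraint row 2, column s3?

Ratio test on column x3 — row 1: 18/4 = 9/2; row 2: entry 0 ≤ 0; row 3: 9/1 = 9. Minimum is 9/2 at row 1 (s1 leaves); pivot element 4.
Divide row 1 by 4; eliminate column x3 from the other rows.
Row 2 update in column s3: 0 − 0·(-1/12) = 0.

0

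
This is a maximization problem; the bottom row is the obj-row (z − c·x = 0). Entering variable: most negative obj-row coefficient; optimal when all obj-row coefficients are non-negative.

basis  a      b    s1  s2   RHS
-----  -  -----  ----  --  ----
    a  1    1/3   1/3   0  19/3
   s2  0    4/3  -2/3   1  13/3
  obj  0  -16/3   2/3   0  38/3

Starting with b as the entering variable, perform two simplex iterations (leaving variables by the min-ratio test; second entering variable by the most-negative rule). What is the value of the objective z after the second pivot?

51

Ratio test on column b — row 1: (19/3)/(1/3) = 19; row 2: (13/3)/(4/3) = 13/4. Minimum is 13/4 at row 2 (s2 leaves); pivot element 4/3.
Pivot on row 2; the obj-row RHS becomes 38/3 − (-16/3)·(13/4) = 30.
Next entering variable (most negative obj-row entry -2): s1.
Ratio test on column s1 — row 1: (21/4)/(1/2) = 21/2; row 2: entry -1/2 ≤ 0. Minimum is 21/2 at row 1 (a leaves); pivot element 1/2.
After the second pivot the obj-row RHS is 30 − (-2)·(21/2) = 51.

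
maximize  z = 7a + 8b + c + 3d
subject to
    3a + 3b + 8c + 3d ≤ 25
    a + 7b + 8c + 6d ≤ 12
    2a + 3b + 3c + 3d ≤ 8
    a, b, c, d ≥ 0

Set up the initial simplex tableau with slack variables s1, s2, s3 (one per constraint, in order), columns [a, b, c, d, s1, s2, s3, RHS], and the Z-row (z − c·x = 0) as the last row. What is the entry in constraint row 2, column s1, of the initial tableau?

0

Slack s1 belongs to constraint 1; its column is the unit vector e_1, so the entry in row 2 is 0.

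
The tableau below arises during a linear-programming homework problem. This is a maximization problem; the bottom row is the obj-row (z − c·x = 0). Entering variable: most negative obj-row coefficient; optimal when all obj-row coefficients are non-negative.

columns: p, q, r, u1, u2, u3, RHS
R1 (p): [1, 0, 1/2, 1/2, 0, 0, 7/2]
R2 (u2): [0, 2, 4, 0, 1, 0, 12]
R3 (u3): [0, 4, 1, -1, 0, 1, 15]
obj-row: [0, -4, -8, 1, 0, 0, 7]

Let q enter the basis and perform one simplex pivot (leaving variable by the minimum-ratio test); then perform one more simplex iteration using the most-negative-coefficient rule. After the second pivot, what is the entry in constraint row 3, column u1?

-2/7

Ratio test on column q — row 1: entry 0 ≤ 0; row 2: 12/2 = 6; row 3: 15/4 = 15/4. Minimum is 15/4 at row 3 (u3 leaves); pivot element 4.
Divide row 3 by 4; eliminate column q from the other rows.
Second iteration: most negative obj-row entry is -7 in column r, so r enters.
Ratio test on column r — row 1: (7/2)/(1/2) = 7; row 2: (9/2)/(7/2) = 9/7; row 3: (15/4)/(1/4) = 15. Minimum is 9/7 at row 2 (u2 leaves); pivot element 7/2.
Divide row 2 by 7/2; eliminate column r from the other rows.
After both pivots, the entry at constraint row 3, column u1 is -2/7.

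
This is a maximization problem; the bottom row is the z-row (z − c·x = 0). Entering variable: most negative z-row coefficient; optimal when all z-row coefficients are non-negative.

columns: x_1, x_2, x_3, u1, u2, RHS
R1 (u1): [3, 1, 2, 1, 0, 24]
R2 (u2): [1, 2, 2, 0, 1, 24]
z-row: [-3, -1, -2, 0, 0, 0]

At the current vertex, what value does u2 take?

24

u2 is basic (row 2); its value is the RHS of that row, 24.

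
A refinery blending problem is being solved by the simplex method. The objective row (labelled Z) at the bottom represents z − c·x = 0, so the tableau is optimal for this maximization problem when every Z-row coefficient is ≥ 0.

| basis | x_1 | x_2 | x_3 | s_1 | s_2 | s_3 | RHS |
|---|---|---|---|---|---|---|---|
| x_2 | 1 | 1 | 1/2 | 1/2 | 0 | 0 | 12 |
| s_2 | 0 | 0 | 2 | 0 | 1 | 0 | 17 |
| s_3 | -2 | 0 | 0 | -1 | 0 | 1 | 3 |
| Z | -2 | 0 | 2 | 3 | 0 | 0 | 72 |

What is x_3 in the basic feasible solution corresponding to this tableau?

0

x_3 is not in the basis, so in the current basic feasible solution x_3 = 0.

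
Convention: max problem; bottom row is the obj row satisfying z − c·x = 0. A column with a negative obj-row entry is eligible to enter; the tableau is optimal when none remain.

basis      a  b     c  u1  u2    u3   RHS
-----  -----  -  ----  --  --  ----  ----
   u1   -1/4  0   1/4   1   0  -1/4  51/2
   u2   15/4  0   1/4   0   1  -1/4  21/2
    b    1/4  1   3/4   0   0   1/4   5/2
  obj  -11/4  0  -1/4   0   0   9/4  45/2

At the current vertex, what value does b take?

5/2

b is basic (row 3); its value is the RHS of that row, 5/2.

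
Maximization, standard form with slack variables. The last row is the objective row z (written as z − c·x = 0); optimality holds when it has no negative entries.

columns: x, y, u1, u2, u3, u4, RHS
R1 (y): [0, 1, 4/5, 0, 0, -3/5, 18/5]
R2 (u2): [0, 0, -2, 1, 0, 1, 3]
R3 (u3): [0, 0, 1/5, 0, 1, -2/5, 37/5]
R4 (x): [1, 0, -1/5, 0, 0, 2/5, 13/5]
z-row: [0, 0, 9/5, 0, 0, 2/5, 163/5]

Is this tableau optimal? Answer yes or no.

yes

Every z-row coefficient is ≥ 0, so the tableau is optimal.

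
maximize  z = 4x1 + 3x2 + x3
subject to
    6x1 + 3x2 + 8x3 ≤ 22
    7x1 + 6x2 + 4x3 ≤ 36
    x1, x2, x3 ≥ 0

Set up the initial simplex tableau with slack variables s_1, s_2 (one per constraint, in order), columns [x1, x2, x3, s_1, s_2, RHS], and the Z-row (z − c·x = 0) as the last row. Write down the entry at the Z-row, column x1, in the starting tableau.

The Z-row carries the negated objective coefficients: the x1 entry is -4.

-4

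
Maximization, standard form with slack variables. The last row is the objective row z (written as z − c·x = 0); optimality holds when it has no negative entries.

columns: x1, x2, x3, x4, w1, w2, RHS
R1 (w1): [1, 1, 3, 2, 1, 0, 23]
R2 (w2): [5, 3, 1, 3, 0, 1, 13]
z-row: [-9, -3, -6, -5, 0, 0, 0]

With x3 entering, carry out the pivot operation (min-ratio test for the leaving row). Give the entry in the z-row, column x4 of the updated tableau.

-1

Ratio test on column x3 — row 1: 23/3 = 23/3; row 2: 13/1 = 13. Minimum is 23/3 at row 1 (w1 leaves); pivot element 3.
Divide row 1 by 3; eliminate column x3 from the other rows.
z-row update in column x4: -5 − (-6)·(2/3) = -1.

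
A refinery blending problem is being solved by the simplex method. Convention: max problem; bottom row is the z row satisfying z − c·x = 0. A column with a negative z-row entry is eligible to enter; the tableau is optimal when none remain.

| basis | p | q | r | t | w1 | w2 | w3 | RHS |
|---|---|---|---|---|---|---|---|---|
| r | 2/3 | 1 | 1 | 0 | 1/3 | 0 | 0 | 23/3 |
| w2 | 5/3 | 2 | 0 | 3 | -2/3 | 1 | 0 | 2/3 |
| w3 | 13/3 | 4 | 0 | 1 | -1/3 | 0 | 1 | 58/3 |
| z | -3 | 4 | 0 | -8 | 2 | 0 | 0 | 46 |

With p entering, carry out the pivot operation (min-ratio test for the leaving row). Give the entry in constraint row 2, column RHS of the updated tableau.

2/5

Ratio test on column p — row 1: (23/3)/(2/3) = 23/2; row 2: (2/3)/(5/3) = 2/5; row 3: (58/3)/(13/3) = 58/13. Minimum is 2/5 at row 2 (w2 leaves); pivot element 5/3.
Divide row 2 by 5/3; eliminate column p from the other rows.
In the new row 2, the RHS entry is the old entry divided by the pivot: (2/3)/(5/3) = 2/5.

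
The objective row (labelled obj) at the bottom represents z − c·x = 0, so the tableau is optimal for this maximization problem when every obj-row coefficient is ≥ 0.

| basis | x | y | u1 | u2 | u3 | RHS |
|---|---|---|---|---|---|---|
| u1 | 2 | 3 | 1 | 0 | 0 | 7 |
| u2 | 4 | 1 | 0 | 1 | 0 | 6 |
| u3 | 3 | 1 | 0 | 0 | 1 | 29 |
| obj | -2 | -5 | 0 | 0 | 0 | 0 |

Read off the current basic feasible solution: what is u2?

u2 is basic (row 2); its value is the RHS of that row, 6.

6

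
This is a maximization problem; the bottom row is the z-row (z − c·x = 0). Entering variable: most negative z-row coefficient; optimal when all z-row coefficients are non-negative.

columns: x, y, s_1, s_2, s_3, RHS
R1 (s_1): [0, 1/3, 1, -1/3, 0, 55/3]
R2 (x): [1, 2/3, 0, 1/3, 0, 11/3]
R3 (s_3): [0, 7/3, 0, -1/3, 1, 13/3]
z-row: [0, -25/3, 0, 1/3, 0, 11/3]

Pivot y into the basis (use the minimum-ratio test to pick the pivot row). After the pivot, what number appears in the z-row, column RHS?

Ratio test on column y — row 1: (55/3)/(1/3) = 55; row 2: (11/3)/(2/3) = 11/2; row 3: (13/3)/(7/3) = 13/7. Minimum is 13/7 at row 3 (s_3 leaves); pivot element 7/3.
Divide row 3 by 7/3; eliminate column y from the other rows.
z-row update in column RHS: 11/3 − (-25/3)·(13/7) = 134/7.

134/7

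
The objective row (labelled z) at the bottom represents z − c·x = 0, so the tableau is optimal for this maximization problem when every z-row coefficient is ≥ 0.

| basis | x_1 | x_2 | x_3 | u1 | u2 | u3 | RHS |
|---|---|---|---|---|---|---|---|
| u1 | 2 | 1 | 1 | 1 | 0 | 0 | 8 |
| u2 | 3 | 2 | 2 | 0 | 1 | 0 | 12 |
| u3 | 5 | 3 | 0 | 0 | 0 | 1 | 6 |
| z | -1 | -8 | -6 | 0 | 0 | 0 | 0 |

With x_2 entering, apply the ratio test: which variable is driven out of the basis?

u3

Column x_2 entries and ratios — u1: 8/1 = 8; u2: 12/2 = 6; u3: 6/3 = 2.
Smallest ratio is 2 in the row of u3, so u3 leaves.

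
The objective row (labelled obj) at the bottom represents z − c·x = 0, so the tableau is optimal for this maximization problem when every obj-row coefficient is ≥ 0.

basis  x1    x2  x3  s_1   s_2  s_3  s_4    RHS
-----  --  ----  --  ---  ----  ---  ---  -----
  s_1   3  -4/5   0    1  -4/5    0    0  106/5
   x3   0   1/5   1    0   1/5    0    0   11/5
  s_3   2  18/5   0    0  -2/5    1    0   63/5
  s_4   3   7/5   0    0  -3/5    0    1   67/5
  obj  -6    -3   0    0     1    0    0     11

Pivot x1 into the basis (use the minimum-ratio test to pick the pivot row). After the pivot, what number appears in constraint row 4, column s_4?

1/3

Ratio test on column x1 — row 1: (106/5)/3 = 106/15; row 2: entry 0 ≤ 0; row 3: (63/5)/2 = 63/10; row 4: (67/5)/3 = 67/15. Minimum is 67/15 at row 4 (s_4 leaves); pivot element 3.
Divide row 4 by 3; eliminate column x1 from the other rows.
In the new row 4, the s_4 entry is the old entry divided by the pivot: 1/3 = 1/3.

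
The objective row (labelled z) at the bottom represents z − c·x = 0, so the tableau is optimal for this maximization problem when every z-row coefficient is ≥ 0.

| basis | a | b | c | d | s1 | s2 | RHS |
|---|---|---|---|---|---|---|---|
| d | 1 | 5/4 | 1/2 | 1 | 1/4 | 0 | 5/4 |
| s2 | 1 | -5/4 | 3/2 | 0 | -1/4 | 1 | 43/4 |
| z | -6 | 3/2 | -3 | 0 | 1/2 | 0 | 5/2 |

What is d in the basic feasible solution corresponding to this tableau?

d is basic (row 1); its value is the RHS of that row, 5/4.

5/4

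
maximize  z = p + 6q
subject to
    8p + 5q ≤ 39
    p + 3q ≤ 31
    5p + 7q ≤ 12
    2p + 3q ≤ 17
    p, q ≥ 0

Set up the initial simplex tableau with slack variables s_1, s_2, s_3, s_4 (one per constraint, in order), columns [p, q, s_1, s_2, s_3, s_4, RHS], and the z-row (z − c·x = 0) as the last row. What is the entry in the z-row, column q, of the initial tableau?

-6

The z-row carries the negated objective coefficients: the q entry is -6.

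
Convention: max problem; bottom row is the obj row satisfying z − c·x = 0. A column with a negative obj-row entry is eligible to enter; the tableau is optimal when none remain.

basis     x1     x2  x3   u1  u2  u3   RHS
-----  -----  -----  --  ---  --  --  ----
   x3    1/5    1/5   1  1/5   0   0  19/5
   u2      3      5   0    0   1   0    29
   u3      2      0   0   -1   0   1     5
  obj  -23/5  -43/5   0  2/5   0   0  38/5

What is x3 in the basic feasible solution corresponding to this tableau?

19/5

x3 is basic (row 1); its value is the RHS of that row, 19/5.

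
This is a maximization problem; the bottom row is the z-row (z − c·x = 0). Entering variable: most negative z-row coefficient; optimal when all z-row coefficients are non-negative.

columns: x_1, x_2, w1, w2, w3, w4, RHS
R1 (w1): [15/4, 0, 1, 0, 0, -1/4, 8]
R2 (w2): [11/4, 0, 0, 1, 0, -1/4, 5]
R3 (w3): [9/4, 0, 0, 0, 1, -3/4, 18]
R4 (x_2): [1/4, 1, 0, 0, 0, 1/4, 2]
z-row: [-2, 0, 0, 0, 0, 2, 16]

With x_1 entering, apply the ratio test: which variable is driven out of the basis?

w2

Column x_1 entries and ratios — w1: 8/(15/4) = 32/15; w2: 5/(11/4) = 20/11; w3: 18/(9/4) = 8; x_2: 2/(1/4) = 8.
Smallest ratio is 20/11 in the row of w2, so w2 leaves.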